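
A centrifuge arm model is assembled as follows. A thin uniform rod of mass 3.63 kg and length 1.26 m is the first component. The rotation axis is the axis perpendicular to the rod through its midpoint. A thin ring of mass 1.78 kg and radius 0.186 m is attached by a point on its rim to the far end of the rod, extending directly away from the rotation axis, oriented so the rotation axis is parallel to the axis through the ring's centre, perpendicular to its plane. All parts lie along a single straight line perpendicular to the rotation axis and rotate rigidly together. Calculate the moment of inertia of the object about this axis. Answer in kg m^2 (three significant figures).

1.73

Thin rod: I_cm = (1/12)ML² = (1/12)(3.63)(1.26)² = 0.48025 kg m^2; axis through the centre, so I = 0.48025 kg m^2.
Thin ring: I_cm = MR² = (1.78)(0.186)² = 0.061581 kg m^2; centre at d = 0.63 + 0.186 = 0.816 m, so the parallel axis theorem gives I = 0.061581 + (1.78)(0.816)² = 1.2468 kg m^2.
Total I = 0.48025 + 1.2468 = 1.7271 kg m^2.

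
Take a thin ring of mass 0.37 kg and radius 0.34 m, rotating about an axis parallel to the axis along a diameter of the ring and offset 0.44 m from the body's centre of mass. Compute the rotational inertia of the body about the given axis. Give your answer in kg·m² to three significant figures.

I_cm = (1/2)MR² = (1/2)(0.37)(0.34)² = 0.021386 kg·m²; centre at d = 0.44 m, so the parallel axis theorem gives I = 0.021386 + (0.37)(0.44)² = 0.093018 kg·m².

0.0930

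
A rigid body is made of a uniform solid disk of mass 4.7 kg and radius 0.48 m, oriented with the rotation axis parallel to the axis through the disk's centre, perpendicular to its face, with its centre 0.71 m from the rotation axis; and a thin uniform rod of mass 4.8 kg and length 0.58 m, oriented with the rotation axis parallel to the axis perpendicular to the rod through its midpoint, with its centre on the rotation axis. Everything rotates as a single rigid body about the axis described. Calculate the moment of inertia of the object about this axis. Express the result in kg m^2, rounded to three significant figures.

3.05

Solid disk: I_cm = (1/2)MR² = (1/2)(4.7)(0.48)² = 0.54144 kg m^2; centre at d = 0.71 m, so the parallel axis theorem gives I = 0.54144 + (4.7)(0.71)² = 2.9107 kg m^2.
Thin rod: I_cm = (1/12)ML² = (1/12)(4.8)(0.58)² = 0.13456 kg m^2; axis through the centre, so I = 0.13456 kg m^2.
Total I = 2.9107 + 0.13456 = 3.0453 kg m^2.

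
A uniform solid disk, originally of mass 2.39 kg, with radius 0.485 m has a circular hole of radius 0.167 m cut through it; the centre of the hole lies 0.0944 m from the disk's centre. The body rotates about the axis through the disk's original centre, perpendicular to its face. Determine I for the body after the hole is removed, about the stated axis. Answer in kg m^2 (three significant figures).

Unpierced body about its centre: I₀ = (1/2)MR² = (1/2)(2.39)(0.485)² = 0.28109 kg m^2.
The removed disk has mass m = M·(r/R)² = (2.39)(0.167/0.485)² = 0.28337 kg (same uniform areal density).
Its moment of inertia about the rotation axis (parallel-axis theorem): I_hole = (1/2)mr² + md² = (1/2)(0.28337)(0.167)² + (0.28337)(0.0944)² = 0.0064766 kg m^2.
Treating the hole as negative mass, I = I₀ − I_hole = 0.28109 − 0.0064766 = 0.27462 kg m^2.

0.275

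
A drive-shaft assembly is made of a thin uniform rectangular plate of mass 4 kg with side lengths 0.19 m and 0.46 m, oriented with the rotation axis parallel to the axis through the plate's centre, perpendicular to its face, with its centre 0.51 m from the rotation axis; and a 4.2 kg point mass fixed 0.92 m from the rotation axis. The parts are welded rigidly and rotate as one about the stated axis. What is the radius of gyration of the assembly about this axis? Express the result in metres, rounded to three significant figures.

0.755

Rectangular plate: I_cm = (1/12)M(a²+b²) = (1/12)(4)[(0.19)² + (0.46)²] = 0.082567 kg m^2; centre at d = 0.51 m, so the parallel axis theorem gives I = 0.082567 + (4)(0.51)² = 1.123 kg m^2.
Point mass: I_cm = 0; centre at d = 0.92 m, so the parallel axis theorem gives I = 0 + (4.2)(0.92)² = 3.5549 kg m^2.
Total I = 4.6778 kg m^2; total mass M = 8.2 kg.
k = √(I/M) = √(4.6778/8.2) = 0.75529 m.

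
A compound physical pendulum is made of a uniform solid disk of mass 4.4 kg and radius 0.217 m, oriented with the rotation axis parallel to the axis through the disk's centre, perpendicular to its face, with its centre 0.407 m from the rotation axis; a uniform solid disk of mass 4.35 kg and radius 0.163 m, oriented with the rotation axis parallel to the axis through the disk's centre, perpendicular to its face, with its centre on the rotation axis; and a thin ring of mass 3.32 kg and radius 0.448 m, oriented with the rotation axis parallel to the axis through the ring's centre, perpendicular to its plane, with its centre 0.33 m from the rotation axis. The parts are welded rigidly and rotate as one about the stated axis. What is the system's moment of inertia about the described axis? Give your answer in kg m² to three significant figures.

Solid disk: I_cm = (1/2)MR² = (1/2)(4.4)(0.217)² = 0.1036 kg m²; centre at d = 0.407 m, so I = I_cm + Md² gives I = 0.1036 + (4.4)(0.407)² = 0.83245 kg m².
Solid disk: I_cm = (1/2)MR² = (1/2)(4.35)(0.163)² = 0.057788 kg m²; axis through the centre, so I = 0.057788 kg m².
Thin ring: I_cm = MR² = (3.32)(0.448)² = 0.66634 kg m²; centre at d = 0.33 m, so I = I_cm + Md² gives I = 0.66634 + (3.32)(0.33)² = 1.0279 kg m².
Total I = 0.83245 + 0.057788 + 1.0279 = 1.9181 kg m².

1.92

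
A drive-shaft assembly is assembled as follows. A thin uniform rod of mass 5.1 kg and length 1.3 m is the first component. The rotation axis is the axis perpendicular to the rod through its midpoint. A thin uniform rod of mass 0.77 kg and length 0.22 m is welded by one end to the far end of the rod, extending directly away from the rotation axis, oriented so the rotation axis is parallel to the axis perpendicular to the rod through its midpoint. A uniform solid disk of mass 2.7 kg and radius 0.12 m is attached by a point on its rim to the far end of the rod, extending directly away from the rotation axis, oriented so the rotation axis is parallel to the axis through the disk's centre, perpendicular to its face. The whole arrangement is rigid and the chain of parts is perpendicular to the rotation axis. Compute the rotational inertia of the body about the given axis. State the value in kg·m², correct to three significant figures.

3.83

Thin rod: I_cm = (1/12)ML² = (1/12)(5.1)(1.3)² = 0.71825 kg·m²; axis through the centre, so I = 0.71825 kg·m².
Thin rod: I_cm = (1/12)ML² = (1/12)(0.77)(0.22)² = 0.0031057 kg·m²; centre at d = 0.65 + 0.11 = 0.76 m, so the parallel axis theorem gives I = 0.0031057 + (0.77)(0.76)² = 0.44786 kg·m².
Solid disk: I_cm = (1/2)MR² = (1/2)(2.7)(0.12)² = 0.01944 kg·m²; centre at d = 0.65 + 0.11 + 0.11 + 0.12 = 0.99 m, so the parallel axis theorem gives I = 0.01944 + (2.7)(0.99)² = 2.6657 kg·m².
Total I = 0.71825 + 0.44786 + 2.6657 = 3.8318 kg·m².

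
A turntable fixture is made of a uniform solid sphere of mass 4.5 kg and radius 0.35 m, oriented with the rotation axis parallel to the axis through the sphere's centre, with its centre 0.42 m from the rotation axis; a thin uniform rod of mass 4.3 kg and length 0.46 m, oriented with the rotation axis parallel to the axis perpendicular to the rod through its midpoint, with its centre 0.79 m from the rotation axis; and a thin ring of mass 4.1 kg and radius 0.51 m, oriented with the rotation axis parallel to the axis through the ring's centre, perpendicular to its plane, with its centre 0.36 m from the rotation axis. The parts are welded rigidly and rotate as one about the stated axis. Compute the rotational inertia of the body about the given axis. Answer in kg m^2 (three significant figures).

5.37

Solid sphere: I_cm = (2/5)MR² = (2/5)(4.5)(0.35)² = 0.2205 kg m^2; centre at d = 0.42 m, so the parallel axis theorem gives I = 0.2205 + (4.5)(0.42)² = 1.0143 kg m^2.
Thin rod: I_cm = (1/12)ML² = (1/12)(4.3)(0.46)² = 0.075823 kg m^2; centre at d = 0.79 m, so the parallel axis theorem gives I = 0.075823 + (4.3)(0.79)² = 2.7595 kg m^2.
Thin ring: I_cm = MR² = (4.1)(0.51)² = 1.0664 kg m^2; centre at d = 0.36 m, so the parallel axis theorem gives I = 1.0664 + (4.1)(0.36)² = 1.5978 kg m^2.
Total I = 1.0143 + 2.7595 + 1.5978 = 5.3715 kg m^2.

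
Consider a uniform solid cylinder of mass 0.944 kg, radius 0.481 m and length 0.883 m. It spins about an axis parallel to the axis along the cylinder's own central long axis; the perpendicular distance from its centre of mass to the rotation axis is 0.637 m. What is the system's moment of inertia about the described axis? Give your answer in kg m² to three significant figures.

I_cm = (1/2)MR² = (1/2)(0.944)(0.481)² = 0.1092 kg m²; centre at d = 0.637 m, so the parallel axis theorem gives I = 0.1092 + (0.944)(0.637)² = 0.49225 kg m².

0.492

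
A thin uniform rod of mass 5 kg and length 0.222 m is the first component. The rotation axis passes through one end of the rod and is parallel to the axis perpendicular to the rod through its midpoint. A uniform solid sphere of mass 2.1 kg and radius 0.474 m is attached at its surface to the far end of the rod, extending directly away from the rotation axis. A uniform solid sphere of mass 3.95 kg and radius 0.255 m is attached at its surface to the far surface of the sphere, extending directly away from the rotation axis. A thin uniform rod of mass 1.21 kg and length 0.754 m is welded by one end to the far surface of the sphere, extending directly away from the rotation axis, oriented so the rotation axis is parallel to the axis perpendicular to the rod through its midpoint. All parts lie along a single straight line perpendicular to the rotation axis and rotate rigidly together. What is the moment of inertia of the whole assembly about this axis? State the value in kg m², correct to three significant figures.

Thin rod: I_cm = (1/12)ML² = (1/12)(5)(0.222)² = 0.020535 kg m²; centre at d = 0.111 m, so the parallel axis theorem gives I = 0.020535 + (5)(0.111)² = 0.08214 kg m².
Solid sphere: I_cm = (2/5)MR² = (2/5)(2.1)(0.474)² = 0.18873 kg m²; centre at d = 0.111 + 0.111 + 0.474 = 0.696 m, so the parallel axis theorem gives I = 0.18873 + (2.1)(0.696)² = 1.206 kg m².
Solid sphere: I_cm = (2/5)MR² = (2/5)(3.95)(0.255)² = 0.10274 kg m²; centre at d = 0.111 + 0.111 + 0.474 + 0.474 + 0.255 = 1.425 m, so the parallel axis theorem gives I = 0.10274 + (3.95)(1.425)² = 8.1237 kg m².
Thin rod: I_cm = (1/12)ML² = (1/12)(1.21)(0.754)² = 0.057325 kg m²; centre at d = 0.111 + 0.111 + 0.474 + 0.474 + 0.255 + 0.255 + 0.377 = 2.057 m, so the parallel axis theorem gives I = 0.057325 + (1.21)(2.057)² = 5.1771 kg m².
Total I = 0.08214 + 1.206 + 8.1237 + 5.1771 = 14.589 kg m².

14.6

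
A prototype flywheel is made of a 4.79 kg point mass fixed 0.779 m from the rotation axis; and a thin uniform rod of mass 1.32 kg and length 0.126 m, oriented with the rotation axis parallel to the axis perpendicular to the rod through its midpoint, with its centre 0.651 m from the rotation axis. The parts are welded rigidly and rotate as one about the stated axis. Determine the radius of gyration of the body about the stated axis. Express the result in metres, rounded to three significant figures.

Point mass: I_cm = 0; centre at d = 0.779 m, so I = I_cm + Md² gives I = 0 + (4.79)(0.779)² = 2.9068 kg m².
Thin rod: I_cm = (1/12)ML² = (1/12)(1.32)(0.126)² = 0.0017464 kg m²; centre at d = 0.651 m, so I = I_cm + Md² gives I = 0.0017464 + (1.32)(0.651)² = 0.56116 kg m².
Total I = 3.4679 kg m²; total mass M = 6.11 kg.
k = √(I/M) = √(3.4679/6.11) = 0.75338 m.

0.753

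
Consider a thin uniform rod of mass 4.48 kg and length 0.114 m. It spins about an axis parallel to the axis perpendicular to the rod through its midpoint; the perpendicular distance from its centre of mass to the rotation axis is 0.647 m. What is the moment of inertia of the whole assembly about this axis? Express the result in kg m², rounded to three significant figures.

1.88

I_cm = (1/12)ML² = (1/12)(4.48)(0.114)² = 0.0048518 kg m²; centre at d = 0.647 m, so I = I_cm + Md² gives I = 0.0048518 + (4.48)(0.647)² = 1.8802 kg m².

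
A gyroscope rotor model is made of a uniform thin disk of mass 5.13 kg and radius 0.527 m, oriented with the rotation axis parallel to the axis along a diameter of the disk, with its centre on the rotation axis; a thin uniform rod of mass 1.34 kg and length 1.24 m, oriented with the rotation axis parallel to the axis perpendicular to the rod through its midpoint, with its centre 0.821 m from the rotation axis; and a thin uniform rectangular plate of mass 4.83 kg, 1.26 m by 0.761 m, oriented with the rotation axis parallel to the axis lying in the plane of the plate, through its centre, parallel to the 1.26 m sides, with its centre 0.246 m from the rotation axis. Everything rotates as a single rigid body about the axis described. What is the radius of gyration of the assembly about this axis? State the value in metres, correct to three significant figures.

0.416

Thin disk: I_cm = (1/4)MR² = (1/4)(5.13)(0.527)² = 0.35619 kg m^2; axis through the centre, so I = 0.35619 kg m^2.
Thin rod: I_cm = (1/12)ML² = (1/12)(1.34)(1.24)² = 0.1717 kg m^2; centre at d = 0.821 m, so I = I_cm + Md² gives I = 0.1717 + (1.34)(0.821)² = 1.0749 kg m^2.
Rectangular plate: I_cm = (1/12)Mb² = (1/12)(4.83)(0.761)² = 0.2331 kg m^2; centre at d = 0.246 m, so I = I_cm + Md² gives I = 0.2331 + (4.83)(0.246)² = 0.52539 kg m^2.
Total I = 1.9565 kg m^2; total mass M = 11.3 kg.
k = √(I/M) = √(1.9565/11.3) = 0.4161 m.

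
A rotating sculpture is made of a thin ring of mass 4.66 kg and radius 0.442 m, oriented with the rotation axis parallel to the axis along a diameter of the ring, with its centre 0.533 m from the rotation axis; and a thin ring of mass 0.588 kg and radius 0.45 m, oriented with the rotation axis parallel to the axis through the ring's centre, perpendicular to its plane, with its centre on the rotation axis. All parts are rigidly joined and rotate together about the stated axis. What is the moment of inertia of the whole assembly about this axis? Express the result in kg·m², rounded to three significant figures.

1.90

Thin ring: I_cm = (1/2)MR² = (1/2)(4.66)(0.442)² = 0.4552 kg·m²; centre at d = 0.533 m, so the parallel axis theorem gives I = 0.4552 + (4.66)(0.533)² = 1.7791 kg·m².
Thin ring: I_cm = MR² = (0.588)(0.45)² = 0.11907 kg·m²; axis through the centre, so I = 0.11907 kg·m².
Total I = 1.7791 + 0.11907 = 1.8981 kg·m².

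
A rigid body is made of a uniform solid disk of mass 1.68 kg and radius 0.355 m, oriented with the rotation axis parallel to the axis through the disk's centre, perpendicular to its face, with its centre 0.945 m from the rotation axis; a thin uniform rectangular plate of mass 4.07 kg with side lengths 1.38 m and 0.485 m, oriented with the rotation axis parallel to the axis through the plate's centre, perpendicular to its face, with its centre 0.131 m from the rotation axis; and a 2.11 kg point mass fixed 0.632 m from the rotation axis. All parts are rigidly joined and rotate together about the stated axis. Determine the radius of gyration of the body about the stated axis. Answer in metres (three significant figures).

0.642

Solid disk: I_cm = (1/2)MR² = (1/2)(1.68)(0.355)² = 0.10586 kg m^2; centre at d = 0.945 m, so the parallel axis theorem gives I = 0.10586 + (1.68)(0.945)² = 1.6061 kg m^2.
Rectangular plate: I_cm = (1/12)M(a²+b²) = (1/12)(4.07)[(1.38)² + (0.485)²] = 0.72569 kg m^2; centre at d = 0.131 m, so the parallel axis theorem gives I = 0.72569 + (4.07)(0.131)² = 0.79553 kg m^2.
Point mass: I_cm = 0; centre at d = 0.632 m, so the parallel axis theorem gives I = 0 + (2.11)(0.632)² = 0.84278 kg m^2.
Total I = 3.2445 kg m^2; total mass M = 7.86 kg.
k = √(I/M) = √(3.2445/7.86) = 0.64248 m.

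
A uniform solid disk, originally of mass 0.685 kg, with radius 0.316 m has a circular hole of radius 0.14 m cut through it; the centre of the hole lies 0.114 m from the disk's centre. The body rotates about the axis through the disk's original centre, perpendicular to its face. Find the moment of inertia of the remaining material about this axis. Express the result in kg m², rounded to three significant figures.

0.0311

Unpierced body about its centre: I₀ = (1/2)MR² = (1/2)(0.685)(0.316)² = 0.034201 kg m².
The removed disk has mass m = M·(r/R)² = (0.685)(0.14/0.316)² = 0.13445 kg (same uniform areal density).
Its moment of inertia about the rotation axis (parallel-axis theorem): I_hole = (1/2)mr² + md² = (1/2)(0.13445)(0.14)² + (0.13445)(0.114)² = 0.003065 kg m².
Treating the hole as negative mass, I = I₀ − I_hole = 0.034201 − 0.003065 = 0.031136 kg m².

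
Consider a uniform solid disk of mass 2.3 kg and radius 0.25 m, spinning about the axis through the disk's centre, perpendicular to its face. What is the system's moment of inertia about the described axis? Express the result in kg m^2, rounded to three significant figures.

I_cm = (1/2)MR² = (1/2)(2.3)(0.25)² = 0.071875 kg m^2; axis through the centre, so I = 0.071875 kg m^2.

0.0719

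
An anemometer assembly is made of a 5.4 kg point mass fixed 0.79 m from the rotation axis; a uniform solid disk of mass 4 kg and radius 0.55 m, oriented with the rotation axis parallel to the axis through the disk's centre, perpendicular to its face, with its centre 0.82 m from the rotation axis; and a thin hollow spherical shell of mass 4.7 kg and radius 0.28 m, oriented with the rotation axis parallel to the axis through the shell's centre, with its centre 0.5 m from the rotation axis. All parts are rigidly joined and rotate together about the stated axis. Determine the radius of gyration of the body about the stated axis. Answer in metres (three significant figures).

0.757

Point mass: I_cm = 0; centre at d = 0.79 m, so I = I_cm + Md² gives I = 0 + (5.4)(0.79)² = 3.3701 kg·m².
Solid disk: I_cm = (1/2)MR² = (1/2)(4)(0.55)² = 0.605 kg·m²; centre at d = 0.82 m, so I = I_cm + Md² gives I = 0.605 + (4)(0.82)² = 3.2946 kg·m².
Spherical shell: I_cm = (2/3)MR² = (2/3)(4.7)(0.28)² = 0.24565 kg·m²; centre at d = 0.5 m, so I = I_cm + Md² gives I = 0.24565 + (4.7)(0.5)² = 1.4207 kg·m².
Total I = 8.0854 kg·m²; total mass M = 14.1 kg.
k = √(I/M) = √(8.0854/14.1) = 0.75725 m.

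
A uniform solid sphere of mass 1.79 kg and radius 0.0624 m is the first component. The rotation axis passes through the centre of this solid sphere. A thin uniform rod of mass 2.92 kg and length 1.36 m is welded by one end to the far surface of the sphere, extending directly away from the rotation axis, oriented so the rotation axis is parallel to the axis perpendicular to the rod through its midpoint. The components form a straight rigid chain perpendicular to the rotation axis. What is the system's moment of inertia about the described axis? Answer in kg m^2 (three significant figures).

2.06

Solid sphere: I_cm = (2/5)MR² = (2/5)(1.79)(0.0624)² = 0.0027879 kg m^2; axis through the centre, so I = 0.0027879 kg m^2.
Thin rod: I_cm = (1/12)ML² = (1/12)(2.92)(1.36)² = 0.45007 kg m^2; centre at d = 0.0624 + 0.68 = 0.7424 m, so I = I_cm + Md² gives I = 0.45007 + (2.92)(0.7424)² = 2.0594 kg m^2.
Total I = 0.0027879 + 2.0594 = 2.0622 kg m^2.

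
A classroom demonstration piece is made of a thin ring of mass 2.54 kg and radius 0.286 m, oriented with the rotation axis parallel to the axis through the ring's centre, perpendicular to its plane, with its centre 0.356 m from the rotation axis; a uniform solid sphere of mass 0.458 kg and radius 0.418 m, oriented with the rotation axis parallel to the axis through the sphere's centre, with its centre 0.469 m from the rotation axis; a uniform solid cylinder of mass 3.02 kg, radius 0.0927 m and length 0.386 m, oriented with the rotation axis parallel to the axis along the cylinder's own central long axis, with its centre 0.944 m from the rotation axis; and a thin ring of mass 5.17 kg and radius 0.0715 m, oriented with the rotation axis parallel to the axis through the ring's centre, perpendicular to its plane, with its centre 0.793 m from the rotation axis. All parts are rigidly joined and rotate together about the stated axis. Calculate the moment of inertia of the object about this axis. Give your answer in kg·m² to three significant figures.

6.64

Thin ring: I_cm = MR² = (2.54)(0.286)² = 0.20776 kg·m²; centre at d = 0.356 m, so the parallel axis theorem gives I = 0.20776 + (2.54)(0.356)² = 0.52967 kg·m².
Solid sphere: I_cm = (2/5)MR² = (2/5)(0.458)(0.418)² = 0.032009 kg·m²; centre at d = 0.469 m, so the parallel axis theorem gives I = 0.032009 + (0.458)(0.469)² = 0.13275 kg·m².
Solid cylinder: I_cm = (1/2)MR² = (1/2)(3.02)(0.0927)² = 0.012976 kg·m²; centre at d = 0.944 m, so the parallel axis theorem gives I = 0.012976 + (3.02)(0.944)² = 2.7042 kg·m².
Thin ring: I_cm = MR² = (5.17)(0.0715)² = 0.02643 kg·m²; centre at d = 0.793 m, so the parallel axis theorem gives I = 0.02643 + (5.17)(0.793)² = 3.2776 kg·m².
Total I = 0.52967 + 0.13275 + 2.7042 + 3.2776 = 6.6442 kg·m².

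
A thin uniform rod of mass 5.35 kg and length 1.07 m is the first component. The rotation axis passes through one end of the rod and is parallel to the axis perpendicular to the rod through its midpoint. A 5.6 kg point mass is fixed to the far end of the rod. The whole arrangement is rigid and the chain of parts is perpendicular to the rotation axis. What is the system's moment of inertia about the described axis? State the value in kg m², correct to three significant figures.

Thin rod: I_cm = (1/12)ML² = (1/12)(5.35)(1.07)² = 0.51043 kg m²; centre at d = 0.535 m, so I = I_cm + Md² gives I = 0.51043 + (5.35)(0.535)² = 2.0417 kg m².
Point mass: I_cm = 0; centre at d = 0.535 + 0.535 = 1.07 m, so I = I_cm + Md² gives I = 0 + (5.6)(1.07)² = 6.4114 kg m².
Total I = 2.0417 + 6.4114 = 8.4532 kg m².

8.45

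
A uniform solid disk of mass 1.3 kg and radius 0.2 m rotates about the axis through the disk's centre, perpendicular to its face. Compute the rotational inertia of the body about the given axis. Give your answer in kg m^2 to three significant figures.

I_cm = (1/2)MR² = (1/2)(1.3)(0.2)² = 0.026 kg m^2; axis through the centre, so I = 0.026 kg m^2.

0.0260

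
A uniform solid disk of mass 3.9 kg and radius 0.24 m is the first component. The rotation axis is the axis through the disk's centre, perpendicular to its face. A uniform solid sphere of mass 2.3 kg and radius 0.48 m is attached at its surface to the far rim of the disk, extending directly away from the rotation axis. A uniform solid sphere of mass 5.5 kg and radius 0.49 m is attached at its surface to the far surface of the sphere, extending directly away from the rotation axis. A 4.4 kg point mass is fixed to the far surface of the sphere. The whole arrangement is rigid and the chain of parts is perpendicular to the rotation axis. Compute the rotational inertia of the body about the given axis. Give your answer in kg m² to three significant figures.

38.7

Solid disk: I_cm = (1/2)MR² = (1/2)(3.9)(0.24)² = 0.11232 kg m²; axis through the centre, so I = 0.11232 kg m².
Solid sphere: I_cm = (2/5)MR² = (2/5)(2.3)(0.48)² = 0.21197 kg m²; centre at d = 0.24 + 0.48 = 0.72 m, so I = I_cm + Md² gives I = 0.21197 + (2.3)(0.72)² = 1.4043 kg m².
Solid sphere: I_cm = (2/5)MR² = (2/5)(5.5)(0.49)² = 0.52822 kg m²; centre at d = 0.24 + 0.48 + 0.48 + 0.49 = 1.69 m, so I = I_cm + Md² gives I = 0.52822 + (5.5)(1.69)² = 16.237 kg m².
Point mass: I_cm = 0; centre at d = 0.24 + 0.48 + 0.48 + 0.49 + 0.49 = 2.18 m, so I = I_cm + Md² gives I = 0 + (4.4)(2.18)² = 20.911 kg m².
Total I = 0.11232 + 1.4043 + 16.237 + 20.911 = 38.664 kg m².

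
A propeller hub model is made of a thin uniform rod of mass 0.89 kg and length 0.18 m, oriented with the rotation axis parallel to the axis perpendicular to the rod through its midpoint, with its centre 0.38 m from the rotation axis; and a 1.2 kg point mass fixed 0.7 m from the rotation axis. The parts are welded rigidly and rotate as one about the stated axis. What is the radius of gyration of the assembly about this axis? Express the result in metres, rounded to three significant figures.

0.586

Thin rod: I_cm = (1/12)ML² = (1/12)(0.89)(0.18)² = 0.002403 kg m^2; centre at d = 0.38 m, so the parallel axis theorem gives I = 0.002403 + (0.89)(0.38)² = 0.13092 kg m^2.
Point mass: I_cm = 0; centre at d = 0.7 m, so the parallel axis theorem gives I = 0 + (1.2)(0.7)² = 0.588 kg m^2.
Total I = 0.71892 kg m^2; total mass M = 2.09 kg.
k = √(I/M) = √(0.71892/2.09) = 0.5865 m.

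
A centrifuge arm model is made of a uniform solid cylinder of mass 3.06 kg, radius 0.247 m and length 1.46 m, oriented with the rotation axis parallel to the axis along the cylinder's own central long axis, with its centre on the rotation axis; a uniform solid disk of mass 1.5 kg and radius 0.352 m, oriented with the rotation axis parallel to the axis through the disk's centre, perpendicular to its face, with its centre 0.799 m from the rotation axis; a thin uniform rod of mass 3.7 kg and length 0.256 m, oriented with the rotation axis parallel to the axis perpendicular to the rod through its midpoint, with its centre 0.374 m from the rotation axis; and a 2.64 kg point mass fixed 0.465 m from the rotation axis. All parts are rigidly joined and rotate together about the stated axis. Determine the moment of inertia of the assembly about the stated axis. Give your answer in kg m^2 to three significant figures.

2.25

Solid cylinder: I_cm = (1/2)MR² = (1/2)(3.06)(0.247)² = 0.093344 kg m^2; axis through the centre, so I = 0.093344 kg m^2.
Solid disk: I_cm = (1/2)MR² = (1/2)(1.5)(0.352)² = 0.092928 kg m^2; centre at d = 0.799 m, so I = I_cm + Md² gives I = 0.092928 + (1.5)(0.799)² = 1.0505 kg m^2.
Thin rod: I_cm = (1/12)ML² = (1/12)(3.7)(0.256)² = 0.020207 kg m^2; centre at d = 0.374 m, so I = I_cm + Md² gives I = 0.020207 + (3.7)(0.374)² = 0.53775 kg m^2.
Point mass: I_cm = 0; centre at d = 0.465 m, so I = I_cm + Md² gives I = 0 + (2.64)(0.465)² = 0.57083 kg m^2.
Total I = 0.093344 + 1.0505 + 0.53775 + 0.57083 = 2.2525 kg m^2.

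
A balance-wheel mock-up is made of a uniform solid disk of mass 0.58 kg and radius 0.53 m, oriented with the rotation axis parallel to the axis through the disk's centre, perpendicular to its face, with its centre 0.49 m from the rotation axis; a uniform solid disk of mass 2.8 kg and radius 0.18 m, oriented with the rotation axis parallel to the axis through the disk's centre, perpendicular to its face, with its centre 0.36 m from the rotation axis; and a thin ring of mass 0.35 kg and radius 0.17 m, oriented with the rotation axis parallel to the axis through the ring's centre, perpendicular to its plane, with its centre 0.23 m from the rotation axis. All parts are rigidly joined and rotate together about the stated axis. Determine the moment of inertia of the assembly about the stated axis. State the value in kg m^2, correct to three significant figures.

Solid disk: I_cm = (1/2)MR² = (1/2)(0.58)(0.53)² = 0.081461 kg m^2; centre at d = 0.49 m, so the parallel axis theorem gives I = 0.081461 + (0.58)(0.49)² = 0.22072 kg m^2.
Solid disk: I_cm = (1/2)MR² = (1/2)(2.8)(0.18)² = 0.04536 kg m^2; centre at d = 0.36 m, so the parallel axis theorem gives I = 0.04536 + (2.8)(0.36)² = 0.40824 kg m^2.
Thin ring: I_cm = MR² = (0.35)(0.17)² = 0.010115 kg m^2; centre at d = 0.23 m, so the parallel axis theorem gives I = 0.010115 + (0.35)(0.23)² = 0.02863 kg m^2.
Total I = 0.22072 + 0.40824 + 0.02863 = 0.65759 kg m^2.

0.658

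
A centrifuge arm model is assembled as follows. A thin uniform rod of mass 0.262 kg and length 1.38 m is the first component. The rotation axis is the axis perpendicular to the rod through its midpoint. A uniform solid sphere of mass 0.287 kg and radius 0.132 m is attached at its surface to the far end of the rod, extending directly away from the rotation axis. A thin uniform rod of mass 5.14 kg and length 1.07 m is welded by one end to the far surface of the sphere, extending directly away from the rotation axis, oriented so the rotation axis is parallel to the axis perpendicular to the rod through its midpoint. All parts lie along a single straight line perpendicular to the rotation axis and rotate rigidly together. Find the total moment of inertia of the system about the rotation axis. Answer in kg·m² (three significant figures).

12.1

Thin rod: I_cm = (1/12)ML² = (1/12)(0.262)(1.38)² = 0.041579 kg·m²; axis through the centre, so I = 0.041579 kg·m².
Solid sphere: I_cm = (2/5)MR² = (2/5)(0.287)(0.132)² = 0.0020003 kg·m²; centre at d = 0.69 + 0.132 = 0.822 m, so I = I_cm + Md² gives I = 0.0020003 + (0.287)(0.822)² = 0.19592 kg·m².
Thin rod: I_cm = (1/12)ML² = (1/12)(5.14)(1.07)² = 0.4904 kg·m²; centre at d = 0.69 + 0.132 + 0.132 + 0.535 = 1.489 m, so I = I_cm + Md² gives I = 0.4904 + (5.14)(1.489)² = 11.886 kg·m².
Total I = 0.041579 + 0.19592 + 11.886 = 12.124 kg·m².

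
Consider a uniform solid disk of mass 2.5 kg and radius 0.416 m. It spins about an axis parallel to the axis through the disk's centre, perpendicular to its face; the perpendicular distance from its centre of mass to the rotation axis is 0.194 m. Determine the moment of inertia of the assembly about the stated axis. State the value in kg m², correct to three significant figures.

I_cm = (1/2)MR² = (1/2)(2.5)(0.416)² = 0.21632 kg m²; centre at d = 0.194 m, so the parallel axis theorem gives I = 0.21632 + (2.5)(0.194)² = 0.31041 kg m².

0.310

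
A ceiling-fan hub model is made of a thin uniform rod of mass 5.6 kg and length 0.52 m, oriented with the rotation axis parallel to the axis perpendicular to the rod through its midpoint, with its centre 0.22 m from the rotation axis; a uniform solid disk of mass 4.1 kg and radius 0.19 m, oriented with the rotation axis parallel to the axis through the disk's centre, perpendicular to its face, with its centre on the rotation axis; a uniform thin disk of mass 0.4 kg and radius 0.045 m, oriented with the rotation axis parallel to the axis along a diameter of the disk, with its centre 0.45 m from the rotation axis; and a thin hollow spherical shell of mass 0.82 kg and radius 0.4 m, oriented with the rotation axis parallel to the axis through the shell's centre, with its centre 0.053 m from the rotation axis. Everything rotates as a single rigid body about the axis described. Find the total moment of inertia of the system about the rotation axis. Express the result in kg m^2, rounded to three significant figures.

0.642

Thin rod: I_cm = (1/12)ML² = (1/12)(5.6)(0.52)² = 0.12619 kg m^2; centre at d = 0.22 m, so I = I_cm + Md² gives I = 0.12619 + (5.6)(0.22)² = 0.39723 kg m^2.
Solid disk: I_cm = (1/2)MR² = (1/2)(4.1)(0.19)² = 0.074005 kg m^2; axis through the centre, so I = 0.074005 kg m^2.
Thin disk: I_cm = (1/4)MR² = (1/4)(0.4)(0.045)² = 0.0002025 kg m^2; centre at d = 0.45 m, so I = I_cm + Md² gives I = 0.0002025 + (0.4)(0.45)² = 0.081203 kg m^2.
Spherical shell: I_cm = (2/3)MR² = (2/3)(0.82)(0.4)² = 0.087467 kg m^2; centre at d = 0.053 m, so I = I_cm + Md² gives I = 0.087467 + (0.82)(0.053)² = 0.08977 kg m^2.
Total I = 0.39723 + 0.074005 + 0.081203 + 0.08977 = 0.6422 kg m^2.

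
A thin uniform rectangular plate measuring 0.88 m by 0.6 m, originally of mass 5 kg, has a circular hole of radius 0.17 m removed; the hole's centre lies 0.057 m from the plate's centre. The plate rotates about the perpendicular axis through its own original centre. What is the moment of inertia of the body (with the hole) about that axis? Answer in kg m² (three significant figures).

0.457

Unpierced body about its centre: I₀ = (1/12)M(a²+b²) = (1/12)(5)[(0.88)² + (0.6)²] = 0.47267 kg m².
The removed disk has mass m = M·πr²/(ab) = (5)·π(0.17)²/(0.88·0.6) = 0.85977 kg (same uniform areal density).
Its moment of inertia about the rotation axis (parallel-axis theorem): I_hole = (1/2)mr² + md² = (1/2)(0.85977)(0.17)² + (0.85977)(0.057)² = 0.015217 kg m².
Treating the hole as negative mass, I = I₀ − I_hole = 0.47267 − 0.015217 = 0.45745 kg m².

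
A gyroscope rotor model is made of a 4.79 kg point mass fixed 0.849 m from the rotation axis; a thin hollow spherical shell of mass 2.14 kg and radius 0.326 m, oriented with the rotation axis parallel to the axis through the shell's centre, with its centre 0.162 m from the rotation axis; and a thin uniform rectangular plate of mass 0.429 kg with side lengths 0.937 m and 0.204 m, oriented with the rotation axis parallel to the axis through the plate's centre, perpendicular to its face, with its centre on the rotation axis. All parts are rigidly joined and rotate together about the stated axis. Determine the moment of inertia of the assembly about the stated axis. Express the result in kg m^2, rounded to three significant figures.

3.69

Point mass: I_cm = 0; centre at d = 0.849 m, so the parallel axis theorem gives I = 0 + (4.79)(0.849)² = 3.4526 kg m^2.
Spherical shell: I_cm = (2/3)MR² = (2/3)(2.14)(0.326)² = 0.15162 kg m^2; centre at d = 0.162 m, so the parallel axis theorem gives I = 0.15162 + (2.14)(0.162)² = 0.20778 kg m^2.
Rectangular plate: I_cm = (1/12)M(a²+b²) = (1/12)(0.429)[(0.937)² + (0.204)²] = 0.032875 kg m^2; axis through the centre, so I = 0.032875 kg m^2.
Total I = 3.4526 + 0.20778 + 0.032875 = 3.6933 kg m^2.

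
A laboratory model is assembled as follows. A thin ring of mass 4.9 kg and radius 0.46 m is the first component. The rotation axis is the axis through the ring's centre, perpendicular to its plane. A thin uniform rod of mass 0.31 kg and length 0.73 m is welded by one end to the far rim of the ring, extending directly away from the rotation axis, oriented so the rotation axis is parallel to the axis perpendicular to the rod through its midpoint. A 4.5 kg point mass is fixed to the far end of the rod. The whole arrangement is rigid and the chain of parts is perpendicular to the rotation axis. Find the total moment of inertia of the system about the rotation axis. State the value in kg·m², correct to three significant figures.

Thin ring: I_cm = MR² = (4.9)(0.46)² = 1.0368 kg·m²; axis through the centre, so I = 1.0368 kg·m².
Thin rod: I_cm = (1/12)ML² = (1/12)(0.31)(0.73)² = 0.013767 kg·m²; centre at d = 0.46 + 0.365 = 0.825 m, so I = I_cm + Md² gives I = 0.013767 + (0.31)(0.825)² = 0.22476 kg·m².
Point mass: I_cm = 0; centre at d = 0.46 + 0.365 + 0.365 = 1.19 m, so I = I_cm + Md² gives I = 0 + (4.5)(1.19)² = 6.3724 kg·m².
Total I = 1.0368 + 0.22476 + 6.3724 = 7.6341 kg·m².

7.63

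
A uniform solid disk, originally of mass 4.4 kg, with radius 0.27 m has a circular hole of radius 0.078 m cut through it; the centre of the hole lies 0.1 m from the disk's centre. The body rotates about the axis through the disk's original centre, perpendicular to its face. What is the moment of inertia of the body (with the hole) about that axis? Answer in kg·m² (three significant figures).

0.156

Unpierced body about its centre: I₀ = (1/2)MR² = (1/2)(4.4)(0.27)² = 0.16038 kg·m².
The removed disk has mass m = M·(r/R)² = (4.4)(0.078/0.27)² = 0.36721 kg (same uniform areal density).
Its moment of inertia about the rotation axis (parallel-axis theorem): I_hole = (1/2)mr² + md² = (1/2)(0.36721)(0.078)² + (0.36721)(0.1)² = 0.0047892 kg·m².
Treating the hole as negative mass, I = I₀ − I_hole = 0.16038 − 0.0047892 = 0.15559 kg·m².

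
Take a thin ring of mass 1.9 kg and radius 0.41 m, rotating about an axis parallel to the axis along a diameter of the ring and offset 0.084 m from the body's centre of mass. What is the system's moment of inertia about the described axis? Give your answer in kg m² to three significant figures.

0.173

I_cm = (1/2)MR² = (1/2)(1.9)(0.41)² = 0.15969 kg m²; centre at d = 0.084 m, so I = I_cm + Md² gives I = 0.15969 + (1.9)(0.084)² = 0.1731 kg m².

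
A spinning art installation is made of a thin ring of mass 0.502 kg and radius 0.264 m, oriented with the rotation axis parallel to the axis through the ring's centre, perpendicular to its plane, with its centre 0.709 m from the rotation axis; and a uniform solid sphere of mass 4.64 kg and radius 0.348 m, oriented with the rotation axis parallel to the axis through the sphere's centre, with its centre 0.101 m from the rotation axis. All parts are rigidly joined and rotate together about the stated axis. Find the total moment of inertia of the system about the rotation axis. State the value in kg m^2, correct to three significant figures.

Thin ring: I_cm = MR² = (0.502)(0.264)² = 0.034987 kg m^2; centre at d = 0.709 m, so the parallel axis theorem gives I = 0.034987 + (0.502)(0.709)² = 0.28733 kg m^2.
Solid sphere: I_cm = (2/5)MR² = (2/5)(4.64)(0.348)² = 0.22477 kg m^2; centre at d = 0.101 m, so the parallel axis theorem gives I = 0.22477 + (4.64)(0.101)² = 0.2721 kg m^2.
Total I = 0.28733 + 0.2721 = 0.55943 kg m^2.

0.559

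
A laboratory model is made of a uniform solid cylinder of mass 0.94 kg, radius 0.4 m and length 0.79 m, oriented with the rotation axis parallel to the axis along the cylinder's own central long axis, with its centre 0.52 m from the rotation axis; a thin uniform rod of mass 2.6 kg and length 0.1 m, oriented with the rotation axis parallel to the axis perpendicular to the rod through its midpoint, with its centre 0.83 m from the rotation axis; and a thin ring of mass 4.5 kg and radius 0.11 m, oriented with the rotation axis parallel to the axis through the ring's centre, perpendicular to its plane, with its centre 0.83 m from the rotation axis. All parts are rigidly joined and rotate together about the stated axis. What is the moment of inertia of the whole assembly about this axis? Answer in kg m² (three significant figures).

Solid cylinder: I_cm = (1/2)MR² = (1/2)(0.94)(0.4)² = 0.0752 kg m²; centre at d = 0.52 m, so I = I_cm + Md² gives I = 0.0752 + (0.94)(0.52)² = 0.32938 kg m².
Thin rod: I_cm = (1/12)ML² = (1/12)(2.6)(0.1)² = 0.0021667 kg m²; centre at d = 0.83 m, so I = I_cm + Md² gives I = 0.0021667 + (2.6)(0.83)² = 1.7933 kg m².
Thin ring: I_cm = MR² = (4.5)(0.11)² = 0.05445 kg m²; centre at d = 0.83 m, so I = I_cm + Md² gives I = 0.05445 + (4.5)(0.83)² = 3.1545 kg m².
Total I = 0.32938 + 1.7933 + 3.1545 = 5.2772 kg m².

5.28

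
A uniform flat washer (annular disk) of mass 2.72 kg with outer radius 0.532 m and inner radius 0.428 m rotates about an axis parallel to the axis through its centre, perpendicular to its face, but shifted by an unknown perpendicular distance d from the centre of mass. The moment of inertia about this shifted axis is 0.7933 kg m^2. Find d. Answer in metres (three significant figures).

About the centre-of-mass axis, I_cm = (1/2)M(R²+r²) = (1/2)(2.72)[(0.532)² + (0.428)²] = 0.63404 kg m^2.
Parallel axis theorem: I = I_cm + Md², so Md² = 0.7933 − 0.63404 = 0.15926 kg m^2.
d = √(0.15926 / 2.72) = 0.24197 m.

0.242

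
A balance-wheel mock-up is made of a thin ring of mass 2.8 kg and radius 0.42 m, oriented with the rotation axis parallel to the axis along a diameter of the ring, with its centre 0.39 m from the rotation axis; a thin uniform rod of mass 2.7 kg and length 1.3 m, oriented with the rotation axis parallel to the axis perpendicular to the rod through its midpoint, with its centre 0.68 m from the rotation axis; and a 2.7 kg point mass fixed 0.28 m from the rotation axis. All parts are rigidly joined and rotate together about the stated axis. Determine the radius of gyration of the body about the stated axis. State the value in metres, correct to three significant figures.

Thin ring: I_cm = (1/2)MR² = (1/2)(2.8)(0.42)² = 0.24696 kg·m²; centre at d = 0.39 m, so I = I_cm + Md² gives I = 0.24696 + (2.8)(0.39)² = 0.67284 kg·m².
Thin rod: I_cm = (1/12)ML² = (1/12)(2.7)(1.3)² = 0.38025 kg·m²; centre at d = 0.68 m, so I = I_cm + Md² gives I = 0.38025 + (2.7)(0.68)² = 1.6287 kg·m².
Point mass: I_cm = 0; centre at d = 0.28 m, so I = I_cm + Md² gives I = 0 + (2.7)(0.28)² = 0.21168 kg·m².
Total I = 2.5133 kg·m²; total mass M = 8.2 kg.
k = √(I/M) = √(2.5133/8.2) = 0.55362 m.

0.554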